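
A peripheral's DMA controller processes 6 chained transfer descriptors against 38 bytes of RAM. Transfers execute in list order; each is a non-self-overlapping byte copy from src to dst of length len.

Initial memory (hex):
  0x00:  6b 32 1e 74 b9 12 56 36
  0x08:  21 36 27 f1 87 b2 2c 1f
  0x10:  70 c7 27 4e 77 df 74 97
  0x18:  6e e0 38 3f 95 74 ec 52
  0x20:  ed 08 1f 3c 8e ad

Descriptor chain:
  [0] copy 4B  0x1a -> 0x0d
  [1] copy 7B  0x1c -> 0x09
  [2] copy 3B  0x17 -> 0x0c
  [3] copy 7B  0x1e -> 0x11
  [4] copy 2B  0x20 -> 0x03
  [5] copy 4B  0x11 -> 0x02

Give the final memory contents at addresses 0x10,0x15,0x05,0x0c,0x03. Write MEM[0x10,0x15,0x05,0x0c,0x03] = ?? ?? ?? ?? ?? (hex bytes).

#0 dst[0x0d+4] := {0x38,0x3f,0x95,0x74}
#1 dst[0x09+7] := {0x95,0x74,0xec,0x52,0xed,0x08,0x1f}
#2 dst[0x0c+3] := {0x97,0x6e,0xe0}
#3 dst[0x11+7] := {0xec,0x52,0xed,0x08,0x1f,0x3c,0x8e}
#4 dst[0x03+2] := {0xed,0x08}
#5 dst[0x02+4] := {0xec,0x52,0xed,0x08}
query mem[0x10]=0x74, mem[0x15]=0x1f, mem[0x05]=0x08, mem[0x0c]=0x97, mem[0x03]=0x52

MEM[0x10,0x15,0x05,0x0c,0x03] = 74 1f 08 97 52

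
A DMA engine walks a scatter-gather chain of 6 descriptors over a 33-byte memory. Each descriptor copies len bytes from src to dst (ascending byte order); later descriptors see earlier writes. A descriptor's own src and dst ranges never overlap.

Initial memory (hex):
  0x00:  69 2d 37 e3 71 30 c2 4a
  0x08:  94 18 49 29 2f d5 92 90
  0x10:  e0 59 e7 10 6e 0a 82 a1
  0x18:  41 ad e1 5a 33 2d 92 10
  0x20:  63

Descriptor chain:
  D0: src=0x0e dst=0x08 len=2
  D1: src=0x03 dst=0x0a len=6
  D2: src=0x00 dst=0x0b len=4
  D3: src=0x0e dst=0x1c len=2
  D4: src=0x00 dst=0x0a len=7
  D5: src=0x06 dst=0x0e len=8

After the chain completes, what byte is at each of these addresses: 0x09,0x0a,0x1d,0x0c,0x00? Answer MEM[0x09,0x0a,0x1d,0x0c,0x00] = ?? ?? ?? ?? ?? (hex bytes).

D0: mem[0x08..0x09] <- [92 90]
D1: mem[0x0a..0x0f] <- [e3 71 30 c2 4a 92]
D2: mem[0x0b..0x0e] <- [69 2d 37 e3]
D3: mem[0x1c..0x1d] <- [e3 92]
D4: mem[0x0a..0x10] <- [69 2d 37 e3 71 30 c2]
D5: mem[0x0e..0x15] <- [c2 4a 92 90 69 2d 37 e3]
query mem[0x09]=0x90, mem[0x0a]=0x69, mem[0x1d]=0x92, mem[0x0c]=0x37, mem[0x00]=0x69

MEM[0x09,0x0a,0x1d,0x0c,0x00] = 90 69 92 37 69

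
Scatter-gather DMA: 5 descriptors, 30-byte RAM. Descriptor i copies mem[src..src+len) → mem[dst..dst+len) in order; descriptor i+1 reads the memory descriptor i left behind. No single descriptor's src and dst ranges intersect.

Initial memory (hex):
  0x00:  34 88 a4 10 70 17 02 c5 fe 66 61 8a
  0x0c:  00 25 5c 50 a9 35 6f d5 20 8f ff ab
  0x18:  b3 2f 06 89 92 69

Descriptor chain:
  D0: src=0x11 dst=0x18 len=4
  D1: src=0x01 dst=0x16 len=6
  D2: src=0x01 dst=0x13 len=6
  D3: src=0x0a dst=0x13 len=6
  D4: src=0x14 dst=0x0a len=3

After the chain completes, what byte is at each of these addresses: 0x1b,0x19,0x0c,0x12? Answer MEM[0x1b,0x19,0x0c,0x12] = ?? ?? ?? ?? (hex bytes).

MEM[0x1b,0x19,0x0c,0x12] = 02 70 25 6f

D0: mem[0x18..0x1b] <- [35 6f d5 20]
D1: mem[0x16..0x1b] <- [88 a4 10 70 17 02]
D2: mem[0x13..0x18] <- [88 a4 10 70 17 02]
D3: mem[0x13..0x18] <- [61 8a 00 25 5c 50]
D4: mem[0x0a..0x0c] <- [8a 00 25]
query mem[0x1b]=0x02, mem[0x19]=0x70, mem[0x0c]=0x25, mem[0x12]=0x6f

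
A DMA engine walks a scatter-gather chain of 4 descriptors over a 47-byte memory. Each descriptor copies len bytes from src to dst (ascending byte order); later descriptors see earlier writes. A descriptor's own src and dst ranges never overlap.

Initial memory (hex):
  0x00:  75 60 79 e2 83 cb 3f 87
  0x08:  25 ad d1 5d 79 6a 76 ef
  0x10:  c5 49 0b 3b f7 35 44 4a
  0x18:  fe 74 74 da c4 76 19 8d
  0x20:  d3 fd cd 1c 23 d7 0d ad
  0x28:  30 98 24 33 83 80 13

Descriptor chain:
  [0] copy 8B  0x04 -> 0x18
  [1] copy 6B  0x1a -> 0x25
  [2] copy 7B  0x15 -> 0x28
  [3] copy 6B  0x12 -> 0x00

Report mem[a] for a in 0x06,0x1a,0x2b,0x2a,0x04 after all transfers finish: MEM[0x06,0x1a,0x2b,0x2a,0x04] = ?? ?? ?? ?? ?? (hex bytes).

MEM[0x06,0x1a,0x2b,0x2a,0x04] = 3f 3f 83 4a 44

D0: mem[0x18..0x1f] <- [83 cb 3f 87 25 ad d1 5d]
D1: mem[0x25..0x2a] <- [3f 87 25 ad d1 5d]
D2: mem[0x28..0x2e] <- [35 44 4a 83 cb 3f 87]
D3: mem[0x00..0x05] <- [0b 3b f7 35 44 4a]
query mem[0x06]=0x3f, mem[0x1a]=0x3f, mem[0x2b]=0x83, mem[0x2a]=0x4a, mem[0x04]=0x44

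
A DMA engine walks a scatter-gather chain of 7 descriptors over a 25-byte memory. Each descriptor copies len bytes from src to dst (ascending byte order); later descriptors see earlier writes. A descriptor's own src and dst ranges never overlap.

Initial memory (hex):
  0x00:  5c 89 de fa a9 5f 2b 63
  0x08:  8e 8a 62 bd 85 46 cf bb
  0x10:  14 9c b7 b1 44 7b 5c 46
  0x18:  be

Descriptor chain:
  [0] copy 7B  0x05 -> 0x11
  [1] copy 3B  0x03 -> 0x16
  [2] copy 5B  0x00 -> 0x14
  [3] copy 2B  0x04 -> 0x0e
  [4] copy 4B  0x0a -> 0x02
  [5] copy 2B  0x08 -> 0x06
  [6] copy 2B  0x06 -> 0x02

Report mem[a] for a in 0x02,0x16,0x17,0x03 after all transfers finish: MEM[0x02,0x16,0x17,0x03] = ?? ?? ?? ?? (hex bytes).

D0: mem[0x11..0x17] <- [5f 2b 63 8e 8a 62 bd]
D1: mem[0x16..0x18] <- [fa a9 5f]
D2: mem[0x14..0x18] <- [5c 89 de fa a9]
D3: mem[0x0e..0x0f] <- [a9 5f]
D4: mem[0x02..0x05] <- [62 bd 85 46]
D5: mem[0x06..0x07] <- [8e 8a]
D6: mem[0x02..0x03] <- [8e 8a]
query mem[0x02]=0x8e, mem[0x16]=0xde, mem[0x17]=0xfa, mem[0x03]=0x8a

MEM[0x02,0x16,0x17,0x03] = 8e de fa 8a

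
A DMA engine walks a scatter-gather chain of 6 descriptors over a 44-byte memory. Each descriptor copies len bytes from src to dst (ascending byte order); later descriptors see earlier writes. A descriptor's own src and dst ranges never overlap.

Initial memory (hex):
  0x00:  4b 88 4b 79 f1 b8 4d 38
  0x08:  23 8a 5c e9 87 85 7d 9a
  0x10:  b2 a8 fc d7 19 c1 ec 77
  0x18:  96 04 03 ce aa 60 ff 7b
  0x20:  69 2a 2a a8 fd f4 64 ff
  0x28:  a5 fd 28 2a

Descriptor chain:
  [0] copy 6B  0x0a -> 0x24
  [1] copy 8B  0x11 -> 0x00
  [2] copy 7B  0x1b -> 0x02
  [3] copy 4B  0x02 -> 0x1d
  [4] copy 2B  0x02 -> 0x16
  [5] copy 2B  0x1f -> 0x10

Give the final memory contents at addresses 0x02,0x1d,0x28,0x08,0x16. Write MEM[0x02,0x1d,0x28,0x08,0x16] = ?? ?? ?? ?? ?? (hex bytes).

MEM[0x02,0x1d,0x28,0x08,0x16] = ce ce 7d 2a ce

#0 dst[0x24+6] := {0x5c,0xe9,0x87,0x85,0x7d,0x9a}
#1 dst[0x00+8] := {0xa8,0xfc,0xd7,0x19,0xc1,0xec,0x77,0x96}
#2 dst[0x02+7] := {0xce,0xaa,0x60,0xff,0x7b,0x69,0x2a}
#3 dst[0x1d+4] := {0xce,0xaa,0x60,0xff}
#4 dst[0x16+2] := {0xce,0xaa}
#5 dst[0x10+2] := {0x60,0xff}
query mem[0x02]=0xce, mem[0x1d]=0xce, mem[0x28]=0x7d, mem[0x08]=0x2a, mem[0x16]=0xce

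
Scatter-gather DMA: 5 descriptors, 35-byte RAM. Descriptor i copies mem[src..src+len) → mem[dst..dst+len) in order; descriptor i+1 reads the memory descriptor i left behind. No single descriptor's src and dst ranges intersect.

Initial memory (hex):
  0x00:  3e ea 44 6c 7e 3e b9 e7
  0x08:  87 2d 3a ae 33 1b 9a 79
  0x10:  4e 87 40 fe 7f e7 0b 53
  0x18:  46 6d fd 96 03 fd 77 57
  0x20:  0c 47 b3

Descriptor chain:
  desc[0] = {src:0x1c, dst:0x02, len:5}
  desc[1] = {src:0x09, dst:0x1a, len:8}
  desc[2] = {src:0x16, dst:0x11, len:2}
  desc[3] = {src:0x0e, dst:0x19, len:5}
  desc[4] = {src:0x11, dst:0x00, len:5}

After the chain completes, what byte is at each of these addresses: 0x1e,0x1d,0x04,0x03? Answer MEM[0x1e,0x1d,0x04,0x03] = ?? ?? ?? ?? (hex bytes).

MEM[0x1e,0x1d,0x04,0x03] = 1b 53 e7 7f

D0: mem[0x02..0x06] <- [03 fd 77 57 0c]
D1: mem[0x1a..0x21] <- [2d 3a ae 33 1b 9a 79 4e]
D2: mem[0x11..0x12] <- [0b 53]
D3: mem[0x19..0x1d] <- [9a 79 4e 0b 53]
D4: mem[0x00..0x04] <- [0b 53 fe 7f e7]
query mem[0x1e]=0x1b, mem[0x1d]=0x53, mem[0x04]=0xe7, mem[0x03]=0x7f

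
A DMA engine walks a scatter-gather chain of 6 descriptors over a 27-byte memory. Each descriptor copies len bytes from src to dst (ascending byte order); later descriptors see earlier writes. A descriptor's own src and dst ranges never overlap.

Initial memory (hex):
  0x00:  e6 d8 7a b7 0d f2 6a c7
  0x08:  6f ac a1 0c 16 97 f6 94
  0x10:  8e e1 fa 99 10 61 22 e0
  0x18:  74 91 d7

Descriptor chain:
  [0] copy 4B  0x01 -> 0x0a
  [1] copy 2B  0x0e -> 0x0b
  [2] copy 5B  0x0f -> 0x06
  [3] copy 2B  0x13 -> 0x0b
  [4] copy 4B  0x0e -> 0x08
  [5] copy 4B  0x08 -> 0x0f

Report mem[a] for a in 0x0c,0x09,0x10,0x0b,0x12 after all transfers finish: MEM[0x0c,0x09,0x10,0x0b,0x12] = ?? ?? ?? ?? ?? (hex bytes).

MEM[0x0c,0x09,0x10,0x0b,0x12] = 10 94 94 e1 e1

D0: mem[0x0a..0x0d] <- [d8 7a b7 0d]
D1: mem[0x0b..0x0c] <- [f6 94]
D2: mem[0x06..0x0a] <- [94 8e e1 fa 99]
D3: mem[0x0b..0x0c] <- [99 10]
D4: mem[0x08..0x0b] <- [f6 94 8e e1]
D5: mem[0x0f..0x12] <- [f6 94 8e e1]
query mem[0x0c]=0x10, mem[0x09]=0x94, mem[0x10]=0x94, mem[0x0b]=0xe1, mem[0x12]=0xe1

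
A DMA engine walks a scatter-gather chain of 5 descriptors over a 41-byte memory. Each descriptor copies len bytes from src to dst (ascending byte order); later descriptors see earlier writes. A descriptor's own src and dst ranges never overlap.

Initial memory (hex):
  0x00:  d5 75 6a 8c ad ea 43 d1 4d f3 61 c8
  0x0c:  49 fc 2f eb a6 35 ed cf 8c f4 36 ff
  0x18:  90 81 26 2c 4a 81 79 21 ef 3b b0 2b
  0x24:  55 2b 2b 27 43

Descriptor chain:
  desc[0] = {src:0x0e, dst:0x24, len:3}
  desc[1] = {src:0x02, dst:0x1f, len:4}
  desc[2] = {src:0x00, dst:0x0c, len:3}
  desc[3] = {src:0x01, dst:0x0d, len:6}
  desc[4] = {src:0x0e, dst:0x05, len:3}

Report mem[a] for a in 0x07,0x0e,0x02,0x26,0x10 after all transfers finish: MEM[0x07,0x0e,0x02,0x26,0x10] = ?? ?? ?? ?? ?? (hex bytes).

D0: mem[0x24..0x26] <- [2f eb a6]
D1: mem[0x1f..0x22] <- [6a 8c ad ea]
D2: mem[0x0c..0x0e] <- [d5 75 6a]
D3: mem[0x0d..0x12] <- [75 6a 8c ad ea 43]
D4: mem[0x05..0x07] <- [6a 8c ad]
query mem[0x07]=0xad, mem[0x0e]=0x6a, mem[0x02]=0x6a, mem[0x26]=0xa6, mem[0x10]=0xad

MEM[0x07,0x0e,0x02,0x26,0x10] = ad 6a 6a a6 ad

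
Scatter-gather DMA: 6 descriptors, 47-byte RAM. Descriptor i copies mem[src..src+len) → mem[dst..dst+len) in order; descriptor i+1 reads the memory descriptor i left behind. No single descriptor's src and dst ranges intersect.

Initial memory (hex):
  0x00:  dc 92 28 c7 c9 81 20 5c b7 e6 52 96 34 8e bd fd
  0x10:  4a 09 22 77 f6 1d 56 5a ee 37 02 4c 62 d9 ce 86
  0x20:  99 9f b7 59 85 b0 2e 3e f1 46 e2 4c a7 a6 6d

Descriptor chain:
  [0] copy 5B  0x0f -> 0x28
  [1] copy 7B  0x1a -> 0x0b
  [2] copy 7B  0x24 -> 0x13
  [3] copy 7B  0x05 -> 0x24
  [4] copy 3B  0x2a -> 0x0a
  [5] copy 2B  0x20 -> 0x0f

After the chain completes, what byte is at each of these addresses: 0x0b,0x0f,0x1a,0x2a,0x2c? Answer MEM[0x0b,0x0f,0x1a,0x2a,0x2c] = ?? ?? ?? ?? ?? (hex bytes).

MEM[0x0b,0x0f,0x1a,0x2a,0x2c] = 22 99 02 02 77

#0 dst[0x28+5] := {0xfd,0x4a,0x09,0x22,0x77}
#1 dst[0x0b+7] := {0x02,0x4c,0x62,0xd9,0xce,0x86,0x99}
#2 dst[0x13+7] := {0x85,0xb0,0x2e,0x3e,0xfd,0x4a,0x09}
#3 dst[0x24+7] := {0x81,0x20,0x5c,0xb7,0xe6,0x52,0x02}
#4 dst[0x0a+3] := {0x02,0x22,0x77}
#5 dst[0x0f+2] := {0x99,0x9f}
query mem[0x0b]=0x22, mem[0x0f]=0x99, mem[0x1a]=0x02, mem[0x2a]=0x02, mem[0x2c]=0x77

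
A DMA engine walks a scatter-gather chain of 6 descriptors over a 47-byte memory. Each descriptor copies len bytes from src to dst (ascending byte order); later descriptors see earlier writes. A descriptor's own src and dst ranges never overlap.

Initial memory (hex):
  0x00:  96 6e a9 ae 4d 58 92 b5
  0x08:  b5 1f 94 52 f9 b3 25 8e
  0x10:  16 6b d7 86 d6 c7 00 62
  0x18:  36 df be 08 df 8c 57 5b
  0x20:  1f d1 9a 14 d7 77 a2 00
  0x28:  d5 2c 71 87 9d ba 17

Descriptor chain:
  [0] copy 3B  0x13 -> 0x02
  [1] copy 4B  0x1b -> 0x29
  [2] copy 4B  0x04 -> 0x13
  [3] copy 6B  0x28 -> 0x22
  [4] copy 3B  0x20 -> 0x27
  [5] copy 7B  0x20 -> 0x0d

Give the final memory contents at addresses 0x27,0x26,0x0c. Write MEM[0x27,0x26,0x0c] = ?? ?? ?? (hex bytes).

[0] 0x13->0x02 len=3 : 86 d6 c7
[1] 0x1b->0x29 len=4 : 08 df 8c 57
[2] 0x04->0x13 len=4 : c7 58 92 b5
[3] 0x28->0x22 len=6 : d5 08 df 8c 57 ba
[4] 0x20->0x27 len=3 : 1f d1 d5
[5] 0x20->0x0d len=7 : 1f d1 d5 08 df 8c 57
query mem[0x27]=0x1f, mem[0x26]=0x57, mem[0x0c]=0xf9

MEM[0x27,0x26,0x0c] = 1f 57 f9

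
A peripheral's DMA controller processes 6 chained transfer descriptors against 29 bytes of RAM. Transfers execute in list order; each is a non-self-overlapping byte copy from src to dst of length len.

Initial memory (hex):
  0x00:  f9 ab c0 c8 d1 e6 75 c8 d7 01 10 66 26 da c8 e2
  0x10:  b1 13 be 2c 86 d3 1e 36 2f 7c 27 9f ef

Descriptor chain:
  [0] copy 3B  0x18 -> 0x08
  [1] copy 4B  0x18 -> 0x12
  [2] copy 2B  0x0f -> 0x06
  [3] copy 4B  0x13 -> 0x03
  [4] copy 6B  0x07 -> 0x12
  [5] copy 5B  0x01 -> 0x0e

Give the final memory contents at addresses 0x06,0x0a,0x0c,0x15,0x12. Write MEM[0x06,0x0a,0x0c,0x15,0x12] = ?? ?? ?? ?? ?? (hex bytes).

  after D0: wrote 3B at 0x08 = 2f7c27
  after D1: wrote 4B at 0x12 = 2f7c279f
  after D2: wrote 2B at 0x06 = e2b1
  after D3: wrote 4B at 0x03 = 7c279f1e
  after D4: wrote 6B at 0x12 = b12f7c276626
  after D5: wrote 5B at 0x0e = abc07c279f
query mem[0x06]=0x1e, mem[0x0a]=0x27, mem[0x0c]=0x26, mem[0x15]=0x27, mem[0x12]=0x9f

MEM[0x06,0x0a,0x0c,0x15,0x12] = 1e 27 26 27 9f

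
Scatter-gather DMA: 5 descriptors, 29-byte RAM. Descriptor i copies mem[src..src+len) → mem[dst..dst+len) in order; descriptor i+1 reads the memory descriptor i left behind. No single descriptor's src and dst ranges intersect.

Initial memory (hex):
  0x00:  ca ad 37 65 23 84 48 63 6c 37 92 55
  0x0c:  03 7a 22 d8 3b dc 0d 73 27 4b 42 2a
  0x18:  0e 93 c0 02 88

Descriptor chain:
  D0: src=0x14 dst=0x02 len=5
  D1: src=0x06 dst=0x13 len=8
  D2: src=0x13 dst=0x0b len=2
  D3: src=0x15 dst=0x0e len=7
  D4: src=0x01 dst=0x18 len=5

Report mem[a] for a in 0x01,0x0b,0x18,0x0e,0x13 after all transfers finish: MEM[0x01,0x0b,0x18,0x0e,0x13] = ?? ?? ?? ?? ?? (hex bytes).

MEM[0x01,0x0b,0x18,0x0e,0x13] = ad 0e ad 6c 7a

#0 dst[0x02+5] := {0x27,0x4b,0x42,0x2a,0x0e}
#1 dst[0x13+8] := {0x0e,0x63,0x6c,0x37,0x92,0x55,0x03,0x7a}
#2 dst[0x0b+2] := {0x0e,0x63}
#3 dst[0x0e+7] := {0x6c,0x37,0x92,0x55,0x03,0x7a,0x02}
#4 dst[0x18+5] := {0xad,0x27,0x4b,0x42,0x2a}
query mem[0x01]=0xad, mem[0x0b]=0x0e, mem[0x18]=0xad, mem[0x0e]=0x6c, mem[0x13]=0x7a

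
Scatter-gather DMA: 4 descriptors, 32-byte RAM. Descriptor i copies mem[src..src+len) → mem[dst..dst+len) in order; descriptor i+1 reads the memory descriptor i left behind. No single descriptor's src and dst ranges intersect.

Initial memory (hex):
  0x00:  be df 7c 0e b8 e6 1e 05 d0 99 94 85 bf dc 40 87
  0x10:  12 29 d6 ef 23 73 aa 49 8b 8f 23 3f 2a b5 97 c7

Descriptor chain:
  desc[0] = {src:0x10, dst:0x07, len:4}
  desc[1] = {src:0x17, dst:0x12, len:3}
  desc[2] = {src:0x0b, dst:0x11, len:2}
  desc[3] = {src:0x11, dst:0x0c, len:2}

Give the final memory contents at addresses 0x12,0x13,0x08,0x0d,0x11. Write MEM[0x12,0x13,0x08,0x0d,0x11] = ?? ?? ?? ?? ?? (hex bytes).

MEM[0x12,0x13,0x08,0x0d,0x11] = bf 8b 29 bf 85

[0] 0x10->0x07 len=4 : 12 29 d6 ef
[1] 0x17->0x12 len=3 : 49 8b 8f
[2] 0x0b->0x11 len=2 : 85 bf
[3] 0x11->0x0c len=2 : 85 bf
query mem[0x12]=0xbf, mem[0x13]=0x8b, mem[0x08]=0x29, mem[0x0d]=0xbf, mem[0x11]=0x85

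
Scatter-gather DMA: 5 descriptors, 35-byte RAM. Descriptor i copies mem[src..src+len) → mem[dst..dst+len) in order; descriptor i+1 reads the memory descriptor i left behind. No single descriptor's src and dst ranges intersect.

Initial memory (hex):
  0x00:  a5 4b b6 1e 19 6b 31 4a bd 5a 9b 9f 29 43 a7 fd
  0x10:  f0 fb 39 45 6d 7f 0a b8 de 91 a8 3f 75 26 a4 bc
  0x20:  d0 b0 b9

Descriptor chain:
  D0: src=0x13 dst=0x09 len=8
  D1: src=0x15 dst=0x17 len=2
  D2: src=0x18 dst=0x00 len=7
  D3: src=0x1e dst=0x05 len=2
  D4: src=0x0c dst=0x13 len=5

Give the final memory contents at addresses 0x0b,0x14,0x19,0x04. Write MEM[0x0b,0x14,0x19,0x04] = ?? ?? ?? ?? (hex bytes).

  after D0: wrote 8B at 0x09 = 456d7f0ab8de91a8
  after D1: wrote 2B at 0x17 = 7f0a
  after D2: wrote 7B at 0x00 = 0a91a83f7526a4
  after D3: wrote 2B at 0x05 = a4bc
  after D4: wrote 5B at 0x13 = 0ab8de91a8
query mem[0x0b]=0x7f, mem[0x14]=0xb8, mem[0x19]=0x91, mem[0x04]=0x75

MEM[0x0b,0x14,0x19,0x04] = 7f b8 91 75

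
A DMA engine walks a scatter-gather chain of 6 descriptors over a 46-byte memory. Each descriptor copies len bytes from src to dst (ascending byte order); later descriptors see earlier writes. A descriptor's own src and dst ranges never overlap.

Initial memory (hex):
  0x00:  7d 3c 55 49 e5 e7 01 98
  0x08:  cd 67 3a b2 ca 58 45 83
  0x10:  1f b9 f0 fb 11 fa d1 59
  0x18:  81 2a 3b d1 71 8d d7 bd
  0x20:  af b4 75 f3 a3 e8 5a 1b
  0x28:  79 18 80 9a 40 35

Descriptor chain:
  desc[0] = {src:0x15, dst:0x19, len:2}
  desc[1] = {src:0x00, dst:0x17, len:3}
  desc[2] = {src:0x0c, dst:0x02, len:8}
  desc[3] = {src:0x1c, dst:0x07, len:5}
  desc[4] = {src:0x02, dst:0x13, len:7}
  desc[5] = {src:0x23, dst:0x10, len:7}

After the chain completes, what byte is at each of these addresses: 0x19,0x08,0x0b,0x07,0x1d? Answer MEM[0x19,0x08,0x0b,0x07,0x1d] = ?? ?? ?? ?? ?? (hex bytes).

  after D0: wrote 2B at 0x19 = fad1
  after D1: wrote 3B at 0x17 = 7d3c55
  after D2: wrote 8B at 0x02 = ca5845831fb9f0fb
  after D3: wrote 5B at 0x07 = 718dd7bdaf
  after D4: wrote 7B at 0x13 = ca5845831f718d
  after D5: wrote 7B at 0x10 = f3a3e85a1b7918
query mem[0x19]=0x8d, mem[0x08]=0x8d, mem[0x0b]=0xaf, mem[0x07]=0x71, mem[0x1d]=0x8d

MEM[0x19,0x08,0x0b,0x07,0x1d] = 8d 8d af 71 8d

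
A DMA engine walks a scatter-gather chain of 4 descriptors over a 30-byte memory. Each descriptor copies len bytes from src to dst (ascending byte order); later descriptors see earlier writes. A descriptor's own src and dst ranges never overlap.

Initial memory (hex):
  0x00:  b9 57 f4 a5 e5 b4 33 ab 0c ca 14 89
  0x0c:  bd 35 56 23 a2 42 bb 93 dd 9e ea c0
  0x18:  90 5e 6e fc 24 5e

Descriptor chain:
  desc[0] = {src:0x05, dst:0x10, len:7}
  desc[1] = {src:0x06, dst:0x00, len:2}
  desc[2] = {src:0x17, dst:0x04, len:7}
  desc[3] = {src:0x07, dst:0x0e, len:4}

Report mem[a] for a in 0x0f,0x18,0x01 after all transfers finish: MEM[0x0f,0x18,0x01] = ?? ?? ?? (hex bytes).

MEM[0x0f,0x18,0x01] = fc 90 ab

  after D0: wrote 7B at 0x10 = b433ab0cca1489
  after D1: wrote 2B at 0x00 = 33ab
  after D2: wrote 7B at 0x04 = c0905e6efc245e
  after D3: wrote 4B at 0x0e = 6efc245e
query mem[0x0f]=0xfc, mem[0x18]=0x90, mem[0x01]=0xab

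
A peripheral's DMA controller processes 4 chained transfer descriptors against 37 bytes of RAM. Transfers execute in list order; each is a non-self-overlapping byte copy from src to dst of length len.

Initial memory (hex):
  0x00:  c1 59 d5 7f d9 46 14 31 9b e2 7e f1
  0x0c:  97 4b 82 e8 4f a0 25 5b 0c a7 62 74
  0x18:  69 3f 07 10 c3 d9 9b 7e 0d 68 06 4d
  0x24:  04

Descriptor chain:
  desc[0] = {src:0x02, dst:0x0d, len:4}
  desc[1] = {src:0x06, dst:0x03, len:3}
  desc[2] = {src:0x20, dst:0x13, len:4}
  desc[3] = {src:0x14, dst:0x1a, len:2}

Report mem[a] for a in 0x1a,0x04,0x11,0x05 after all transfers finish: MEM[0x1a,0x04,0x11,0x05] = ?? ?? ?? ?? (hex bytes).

MEM[0x1a,0x04,0x11,0x05] = 68 31 a0 9b

[0] 0x02->0x0d len=4 : d5 7f d9 46
[1] 0x06->0x03 len=3 : 14 31 9b
[2] 0x20->0x13 len=4 : 0d 68 06 4d
[3] 0x14->0x1a len=2 : 68 06
query mem[0x1a]=0x68, mem[0x04]=0x31, mem[0x11]=0xa0, mem[0x05]=0x9b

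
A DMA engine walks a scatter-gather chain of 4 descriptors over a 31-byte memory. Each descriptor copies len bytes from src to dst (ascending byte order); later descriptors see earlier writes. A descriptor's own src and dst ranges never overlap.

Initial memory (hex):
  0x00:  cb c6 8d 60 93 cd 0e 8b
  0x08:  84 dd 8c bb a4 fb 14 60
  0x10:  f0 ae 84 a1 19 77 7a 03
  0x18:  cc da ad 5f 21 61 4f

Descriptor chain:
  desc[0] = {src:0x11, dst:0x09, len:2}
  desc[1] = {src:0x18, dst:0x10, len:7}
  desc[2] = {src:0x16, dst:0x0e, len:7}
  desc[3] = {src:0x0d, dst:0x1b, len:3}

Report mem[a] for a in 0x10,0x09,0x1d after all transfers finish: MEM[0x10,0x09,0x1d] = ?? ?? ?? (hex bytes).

MEM[0x10,0x09,0x1d] = cc ae 03

[0] 0x11->0x09 len=2 : ae 84
[1] 0x18->0x10 len=7 : cc da ad 5f 21 61 4f
[2] 0x16->0x0e len=7 : 4f 03 cc da ad 5f 21
[3] 0x0d->0x1b len=3 : fb 4f 03
query mem[0x10]=0xcc, mem[0x09]=0xae, mem[0x1d]=0x03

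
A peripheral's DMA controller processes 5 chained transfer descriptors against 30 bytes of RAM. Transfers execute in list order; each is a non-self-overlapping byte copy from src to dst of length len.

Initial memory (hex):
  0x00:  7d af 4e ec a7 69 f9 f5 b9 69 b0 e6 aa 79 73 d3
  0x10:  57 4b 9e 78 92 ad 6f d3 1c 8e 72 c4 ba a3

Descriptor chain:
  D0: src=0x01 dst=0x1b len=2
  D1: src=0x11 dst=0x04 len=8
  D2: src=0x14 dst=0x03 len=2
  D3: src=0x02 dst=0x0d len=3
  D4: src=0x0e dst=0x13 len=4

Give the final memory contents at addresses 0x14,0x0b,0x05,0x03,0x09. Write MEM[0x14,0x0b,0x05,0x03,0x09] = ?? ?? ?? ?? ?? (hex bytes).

MEM[0x14,0x0b,0x05,0x03,0x09] = ad 1c 9e 92 6f

D0: mem[0x1b..0x1c] <- [af 4e]
D1: mem[0x04..0x0b] <- [4b 9e 78 92 ad 6f d3 1c]
D2: mem[0x03..0x04] <- [92 ad]
D3: mem[0x0d..0x0f] <- [4e 92 ad]
D4: mem[0x13..0x16] <- [92 ad 57 4b]
query mem[0x14]=0xad, mem[0x0b]=0x1c, mem[0x05]=0x9e, mem[0x03]=0x92, mem[0x09]=0x6f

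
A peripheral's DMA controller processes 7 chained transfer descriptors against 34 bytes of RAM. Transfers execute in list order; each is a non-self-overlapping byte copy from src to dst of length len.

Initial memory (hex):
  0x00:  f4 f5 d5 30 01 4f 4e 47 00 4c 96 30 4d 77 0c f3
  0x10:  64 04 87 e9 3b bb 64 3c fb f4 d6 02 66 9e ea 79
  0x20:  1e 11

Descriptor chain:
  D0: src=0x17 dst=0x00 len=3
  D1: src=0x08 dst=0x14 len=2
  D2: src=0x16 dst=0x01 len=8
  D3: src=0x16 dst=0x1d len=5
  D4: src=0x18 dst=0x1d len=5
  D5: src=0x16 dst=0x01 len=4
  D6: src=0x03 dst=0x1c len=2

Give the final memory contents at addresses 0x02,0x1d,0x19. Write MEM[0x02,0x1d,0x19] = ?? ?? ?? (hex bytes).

MEM[0x02,0x1d,0x19] = 3c f4 f4

#0 dst[0x00+3] := {0x3c,0xfb,0xf4}
#1 dst[0x14+2] := {0x00,0x4c}
#2 dst[0x01+8] := {0x64,0x3c,0xfb,0xf4,0xd6,0x02,0x66,0x9e}
#3 dst[0x1d+5] := {0x64,0x3c,0xfb,0xf4,0xd6}
#4 dst[0x1d+5] := {0xfb,0xf4,0xd6,0x02,0x66}
#5 dst[0x01+4] := {0x64,0x3c,0xfb,0xf4}
#6 dst[0x1c+2] := {0xfb,0xf4}
query mem[0x02]=0x3c, mem[0x1d]=0xf4, mem[0x19]=0xf4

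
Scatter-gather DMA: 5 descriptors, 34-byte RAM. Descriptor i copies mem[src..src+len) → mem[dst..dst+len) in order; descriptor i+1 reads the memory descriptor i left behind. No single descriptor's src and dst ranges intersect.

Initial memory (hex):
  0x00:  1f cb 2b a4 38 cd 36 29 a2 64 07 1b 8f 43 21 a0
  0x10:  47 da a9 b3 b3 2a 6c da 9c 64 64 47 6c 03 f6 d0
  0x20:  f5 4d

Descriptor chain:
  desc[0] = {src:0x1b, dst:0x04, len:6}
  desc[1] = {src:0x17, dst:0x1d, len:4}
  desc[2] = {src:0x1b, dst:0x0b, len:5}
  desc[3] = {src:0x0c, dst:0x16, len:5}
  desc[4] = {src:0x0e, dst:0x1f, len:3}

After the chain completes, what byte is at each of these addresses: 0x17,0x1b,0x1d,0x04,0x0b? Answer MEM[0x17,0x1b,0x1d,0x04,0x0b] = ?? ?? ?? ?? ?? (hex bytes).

MEM[0x17,0x1b,0x1d,0x04,0x0b] = da 47 da 47 47

[0] 0x1b->0x04 len=6 : 47 6c 03 f6 d0 f5
[1] 0x17->0x1d len=4 : da 9c 64 64
[2] 0x1b->0x0b len=5 : 47 6c da 9c 64
[3] 0x0c->0x16 len=5 : 6c da 9c 64 47
[4] 0x0e->0x1f len=3 : 9c 64 47
query mem[0x17]=0xda, mem[0x1b]=0x47, mem[0x1d]=0xda, mem[0x04]=0x47, mem[0x0b]=0x47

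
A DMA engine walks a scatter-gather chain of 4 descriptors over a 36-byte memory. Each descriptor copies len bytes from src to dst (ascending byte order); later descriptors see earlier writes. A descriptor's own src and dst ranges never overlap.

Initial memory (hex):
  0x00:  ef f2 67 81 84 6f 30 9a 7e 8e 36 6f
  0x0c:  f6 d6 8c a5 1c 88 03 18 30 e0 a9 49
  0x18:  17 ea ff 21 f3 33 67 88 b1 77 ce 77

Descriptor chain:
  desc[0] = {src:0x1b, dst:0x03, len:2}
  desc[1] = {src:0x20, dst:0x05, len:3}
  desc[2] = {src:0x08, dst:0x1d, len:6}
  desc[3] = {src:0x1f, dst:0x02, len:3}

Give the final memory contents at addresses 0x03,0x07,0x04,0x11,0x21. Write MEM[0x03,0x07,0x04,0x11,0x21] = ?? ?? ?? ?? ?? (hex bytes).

#0 dst[0x03+2] := {0x21,0xf3}
#1 dst[0x05+3] := {0xb1,0x77,0xce}
#2 dst[0x1d+6] := {0x7e,0x8e,0x36,0x6f,0xf6,0xd6}
#3 dst[0x02+3] := {0x36,0x6f,0xf6}
query mem[0x03]=0x6f, mem[0x07]=0xce, mem[0x04]=0xf6, mem[0x11]=0x88, mem[0x21]=0xf6

MEM[0x03,0x07,0x04,0x11,0x21] = 6f ce f6 88 f6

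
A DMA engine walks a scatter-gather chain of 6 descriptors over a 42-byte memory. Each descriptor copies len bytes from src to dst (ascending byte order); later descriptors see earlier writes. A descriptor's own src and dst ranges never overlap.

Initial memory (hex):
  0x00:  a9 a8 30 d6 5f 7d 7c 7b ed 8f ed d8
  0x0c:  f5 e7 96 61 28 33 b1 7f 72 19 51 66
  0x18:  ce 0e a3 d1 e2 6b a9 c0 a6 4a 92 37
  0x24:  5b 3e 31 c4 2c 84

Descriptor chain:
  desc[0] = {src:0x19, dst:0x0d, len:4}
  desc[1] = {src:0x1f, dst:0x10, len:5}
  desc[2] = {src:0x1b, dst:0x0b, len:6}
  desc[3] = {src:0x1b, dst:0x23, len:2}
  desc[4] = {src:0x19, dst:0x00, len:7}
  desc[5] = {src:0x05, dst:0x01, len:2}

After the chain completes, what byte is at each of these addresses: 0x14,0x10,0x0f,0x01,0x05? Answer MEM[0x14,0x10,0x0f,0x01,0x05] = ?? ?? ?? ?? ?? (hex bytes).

MEM[0x14,0x10,0x0f,0x01,0x05] = 37 a6 c0 a9 a9

#0 dst[0x0d+4] := {0x0e,0xa3,0xd1,0xe2}
#1 dst[0x10+5] := {0xc0,0xa6,0x4a,0x92,0x37}
#2 dst[0x0b+6] := {0xd1,0xe2,0x6b,0xa9,0xc0,0xa6}
#3 dst[0x23+2] := {0xd1,0xe2}
#4 dst[0x00+7] := {0x0e,0xa3,0xd1,0xe2,0x6b,0xa9,0xc0}
#5 dst[0x01+2] := {0xa9,0xc0}
query mem[0x14]=0x37, mem[0x10]=0xa6, mem[0x0f]=0xc0, mem[0x01]=0xa9, mem[0x05]=0xa9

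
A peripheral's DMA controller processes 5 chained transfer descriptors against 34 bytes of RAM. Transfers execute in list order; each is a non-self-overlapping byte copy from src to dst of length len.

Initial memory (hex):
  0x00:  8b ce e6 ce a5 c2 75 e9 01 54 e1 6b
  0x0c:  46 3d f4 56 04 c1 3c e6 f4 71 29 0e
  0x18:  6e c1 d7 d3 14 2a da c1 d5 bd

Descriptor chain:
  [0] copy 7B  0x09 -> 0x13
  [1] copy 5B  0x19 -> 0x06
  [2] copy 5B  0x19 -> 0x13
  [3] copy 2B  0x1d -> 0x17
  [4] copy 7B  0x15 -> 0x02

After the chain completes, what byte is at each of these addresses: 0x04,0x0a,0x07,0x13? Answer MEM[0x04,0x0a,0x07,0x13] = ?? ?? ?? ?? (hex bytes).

MEM[0x04,0x0a,0x07,0x13] = 2a 2a d7 56

  after D0: wrote 7B at 0x13 = 54e16b463df456
  after D1: wrote 5B at 0x06 = 56d7d3142a
  after D2: wrote 5B at 0x13 = 56d7d3142a
  after D3: wrote 2B at 0x17 = 2ada
  after D4: wrote 7B at 0x02 = d3142ada56d7d3
query mem[0x04]=0x2a, mem[0x0a]=0x2a, mem[0x07]=0xd7, mem[0x13]=0x56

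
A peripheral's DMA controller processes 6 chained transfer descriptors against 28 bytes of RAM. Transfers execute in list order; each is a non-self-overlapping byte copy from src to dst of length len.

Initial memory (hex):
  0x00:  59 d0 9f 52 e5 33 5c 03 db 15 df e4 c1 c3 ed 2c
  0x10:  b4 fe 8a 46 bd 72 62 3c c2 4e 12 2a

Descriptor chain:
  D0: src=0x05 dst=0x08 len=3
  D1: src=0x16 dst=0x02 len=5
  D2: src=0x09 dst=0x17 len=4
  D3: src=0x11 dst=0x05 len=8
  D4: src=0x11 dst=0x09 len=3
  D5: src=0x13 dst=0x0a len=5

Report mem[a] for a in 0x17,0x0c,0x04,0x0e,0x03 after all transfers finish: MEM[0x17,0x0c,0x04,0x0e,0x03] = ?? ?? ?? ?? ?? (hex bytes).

#0 dst[0x08+3] := {0x33,0x5c,0x03}
#1 dst[0x02+5] := {0x62,0x3c,0xc2,0x4e,0x12}
#2 dst[0x17+4] := {0x5c,0x03,0xe4,0xc1}
#3 dst[0x05+8] := {0xfe,0x8a,0x46,0xbd,0x72,0x62,0x5c,0x03}
#4 dst[0x09+3] := {0xfe,0x8a,0x46}
#5 dst[0x0a+5] := {0x46,0xbd,0x72,0x62,0x5c}
query mem[0x17]=0x5c, mem[0x0c]=0x72, mem[0x04]=0xc2, mem[0x0e]=0x5c, mem[0x03]=0x3c

MEM[0x17,0x0c,0x04,0x0e,0x03] = 5c 72 c2 5c 3c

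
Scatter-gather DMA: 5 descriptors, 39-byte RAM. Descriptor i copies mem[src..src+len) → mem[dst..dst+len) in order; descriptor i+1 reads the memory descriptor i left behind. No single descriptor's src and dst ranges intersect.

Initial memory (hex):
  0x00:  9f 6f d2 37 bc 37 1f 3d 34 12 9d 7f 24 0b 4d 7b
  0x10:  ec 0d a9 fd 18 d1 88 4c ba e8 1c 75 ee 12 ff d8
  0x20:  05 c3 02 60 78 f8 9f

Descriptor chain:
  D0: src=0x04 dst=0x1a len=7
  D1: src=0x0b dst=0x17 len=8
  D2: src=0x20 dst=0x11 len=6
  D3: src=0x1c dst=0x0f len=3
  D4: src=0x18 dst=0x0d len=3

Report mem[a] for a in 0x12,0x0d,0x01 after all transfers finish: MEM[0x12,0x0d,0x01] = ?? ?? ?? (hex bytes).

MEM[0x12,0x0d,0x01] = c3 24 6f

[0] 0x04->0x1a len=7 : bc 37 1f 3d 34 12 9d
[1] 0x0b->0x17 len=8 : 7f 24 0b 4d 7b ec 0d a9
[2] 0x20->0x11 len=6 : 9d c3 02 60 78 f8
[3] 0x1c->0x0f len=3 : ec 0d a9
[4] 0x18->0x0d len=3 : 24 0b 4d
query mem[0x12]=0xc3, mem[0x0d]=0x24, mem[0x01]=0x6f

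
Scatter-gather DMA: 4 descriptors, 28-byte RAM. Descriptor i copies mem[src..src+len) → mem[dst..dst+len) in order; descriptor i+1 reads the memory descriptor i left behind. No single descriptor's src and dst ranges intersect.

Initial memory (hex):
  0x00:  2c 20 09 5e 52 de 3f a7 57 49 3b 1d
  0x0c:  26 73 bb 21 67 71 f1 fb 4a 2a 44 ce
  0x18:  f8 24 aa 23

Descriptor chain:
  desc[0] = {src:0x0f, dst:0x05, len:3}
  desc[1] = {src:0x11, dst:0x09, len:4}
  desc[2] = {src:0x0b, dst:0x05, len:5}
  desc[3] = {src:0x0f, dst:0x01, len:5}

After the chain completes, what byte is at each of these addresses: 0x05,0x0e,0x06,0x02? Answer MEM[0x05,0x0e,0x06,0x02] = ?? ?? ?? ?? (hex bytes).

D0: mem[0x05..0x07] <- [21 67 71]
D1: mem[0x09..0x0c] <- [71 f1 fb 4a]
D2: mem[0x05..0x09] <- [fb 4a 73 bb 21]
D3: mem[0x01..0x05] <- [21 67 71 f1 fb]
query mem[0x05]=0xfb, mem[0x0e]=0xbb, mem[0x06]=0x4a, mem[0x02]=0x67

MEM[0x05,0x0e,0x06,0x02] = fb bb 4a 67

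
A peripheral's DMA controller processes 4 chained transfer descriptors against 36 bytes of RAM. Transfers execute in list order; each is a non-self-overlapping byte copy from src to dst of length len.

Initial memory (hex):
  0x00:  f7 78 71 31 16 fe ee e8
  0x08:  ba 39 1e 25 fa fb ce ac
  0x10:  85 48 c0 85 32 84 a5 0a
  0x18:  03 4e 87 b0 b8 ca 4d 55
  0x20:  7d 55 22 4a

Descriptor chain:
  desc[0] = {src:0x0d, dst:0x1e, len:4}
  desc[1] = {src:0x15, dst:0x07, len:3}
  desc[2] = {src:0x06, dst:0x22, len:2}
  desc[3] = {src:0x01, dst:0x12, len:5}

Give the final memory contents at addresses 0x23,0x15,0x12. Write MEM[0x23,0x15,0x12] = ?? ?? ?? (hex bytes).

  after D0: wrote 4B at 0x1e = fbceac85
  after D1: wrote 3B at 0x07 = 84a50a
  after D2: wrote 2B at 0x22 = ee84
  after D3: wrote 5B at 0x12 = 78713116fe
query mem[0x23]=0x84, mem[0x15]=0x16, mem[0x12]=0x78

MEM[0x23,0x15,0x12] = 84 16 78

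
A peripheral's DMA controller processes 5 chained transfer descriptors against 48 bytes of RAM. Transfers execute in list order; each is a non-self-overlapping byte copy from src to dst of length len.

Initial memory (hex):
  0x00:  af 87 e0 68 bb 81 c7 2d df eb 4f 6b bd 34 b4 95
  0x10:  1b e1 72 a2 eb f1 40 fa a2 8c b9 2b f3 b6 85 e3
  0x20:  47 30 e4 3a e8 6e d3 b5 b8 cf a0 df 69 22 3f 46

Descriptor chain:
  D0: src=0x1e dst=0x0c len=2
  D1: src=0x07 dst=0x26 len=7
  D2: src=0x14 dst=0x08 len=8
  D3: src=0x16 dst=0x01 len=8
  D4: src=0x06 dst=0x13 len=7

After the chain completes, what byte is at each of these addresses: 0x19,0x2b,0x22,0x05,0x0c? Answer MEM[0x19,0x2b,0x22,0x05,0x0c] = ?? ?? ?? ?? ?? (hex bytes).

  after D0: wrote 2B at 0x0c = 85e3
  after D1: wrote 7B at 0x26 = 2ddfeb4f6b85e3
  after D2: wrote 8B at 0x08 = ebf140faa28cb92b
  after D3: wrote 8B at 0x01 = 40faa28cb92bf3b6
  after D4: wrote 7B at 0x13 = 2bf3b6f140faa2
query mem[0x19]=0xa2, mem[0x2b]=0x85, mem[0x22]=0xe4, mem[0x05]=0xb9, mem[0x0c]=0xa2

MEM[0x19,0x2b,0x22,0x05,0x0c] = a2 85 e4 b9 a2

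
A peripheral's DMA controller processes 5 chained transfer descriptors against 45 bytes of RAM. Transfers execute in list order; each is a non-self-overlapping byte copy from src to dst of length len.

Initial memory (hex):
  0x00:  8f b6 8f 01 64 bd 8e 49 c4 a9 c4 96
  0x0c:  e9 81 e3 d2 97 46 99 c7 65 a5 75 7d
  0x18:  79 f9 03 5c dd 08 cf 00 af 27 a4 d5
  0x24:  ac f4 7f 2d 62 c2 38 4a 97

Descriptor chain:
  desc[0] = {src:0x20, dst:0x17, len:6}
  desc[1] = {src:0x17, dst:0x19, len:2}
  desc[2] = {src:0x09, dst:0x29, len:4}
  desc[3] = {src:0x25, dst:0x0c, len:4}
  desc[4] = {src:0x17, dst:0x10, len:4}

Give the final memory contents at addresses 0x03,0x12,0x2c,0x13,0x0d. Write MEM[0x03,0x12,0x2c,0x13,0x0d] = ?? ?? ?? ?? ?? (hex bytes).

#0 dst[0x17+6] := {0xaf,0x27,0xa4,0xd5,0xac,0xf4}
#1 dst[0x19+2] := {0xaf,0x27}
#2 dst[0x29+4] := {0xa9,0xc4,0x96,0xe9}
#3 dst[0x0c+4] := {0xf4,0x7f,0x2d,0x62}
#4 dst[0x10+4] := {0xaf,0x27,0xaf,0x27}
query mem[0x03]=0x01, mem[0x12]=0xaf, mem[0x2c]=0xe9, mem[0x13]=0x27, mem[0x0d]=0x7f

MEM[0x03,0x12,0x2c,0x13,0x0d] = 01 af e9 27 7f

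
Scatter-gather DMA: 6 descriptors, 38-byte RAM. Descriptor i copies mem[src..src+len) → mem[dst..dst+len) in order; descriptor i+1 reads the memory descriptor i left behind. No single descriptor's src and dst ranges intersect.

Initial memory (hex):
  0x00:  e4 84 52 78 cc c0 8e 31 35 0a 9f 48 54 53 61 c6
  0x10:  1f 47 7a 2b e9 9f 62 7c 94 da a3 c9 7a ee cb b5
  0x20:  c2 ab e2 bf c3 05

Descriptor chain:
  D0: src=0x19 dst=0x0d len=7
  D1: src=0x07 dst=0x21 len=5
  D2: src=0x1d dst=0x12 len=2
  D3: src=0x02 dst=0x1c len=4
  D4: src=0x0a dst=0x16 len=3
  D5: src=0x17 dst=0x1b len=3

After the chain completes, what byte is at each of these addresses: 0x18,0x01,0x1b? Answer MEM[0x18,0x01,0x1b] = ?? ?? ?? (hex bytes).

  after D0: wrote 7B at 0x0d = daa3c97aeecbb5
  after D1: wrote 5B at 0x21 = 31350a9f48
  after D2: wrote 2B at 0x12 = eecb
  after D3: wrote 4B at 0x1c = 5278ccc0
  after D4: wrote 3B at 0x16 = 9f4854
  after D5: wrote 3B at 0x1b = 4854da
query mem[0x18]=0x54, mem[0x01]=0x84, mem[0x1b]=0x48

MEM[0x18,0x01,0x1b] = 54 84 48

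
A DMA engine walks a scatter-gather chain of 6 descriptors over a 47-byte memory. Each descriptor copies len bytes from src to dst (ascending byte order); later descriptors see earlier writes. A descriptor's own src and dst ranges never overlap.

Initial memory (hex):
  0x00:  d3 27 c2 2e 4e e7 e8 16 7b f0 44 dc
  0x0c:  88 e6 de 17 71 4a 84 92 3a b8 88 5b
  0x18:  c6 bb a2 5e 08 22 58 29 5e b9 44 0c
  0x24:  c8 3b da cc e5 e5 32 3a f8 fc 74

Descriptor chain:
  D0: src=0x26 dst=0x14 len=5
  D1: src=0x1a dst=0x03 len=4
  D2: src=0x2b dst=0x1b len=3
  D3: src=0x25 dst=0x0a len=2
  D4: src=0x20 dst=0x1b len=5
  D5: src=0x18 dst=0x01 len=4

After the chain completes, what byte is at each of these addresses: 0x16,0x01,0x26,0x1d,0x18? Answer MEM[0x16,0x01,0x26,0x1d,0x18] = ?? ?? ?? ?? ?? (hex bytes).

#0 dst[0x14+5] := {0xda,0xcc,0xe5,0xe5,0x32}
#1 dst[0x03+4] := {0xa2,0x5e,0x08,0x22}
#2 dst[0x1b+3] := {0x3a,0xf8,0xfc}
#3 dst[0x0a+2] := {0x3b,0xda}
#4 dst[0x1b+5] := {0x5e,0xb9,0x44,0x0c,0xc8}
#5 dst[0x01+4] := {0x32,0xbb,0xa2,0x5e}
query mem[0x16]=0xe5, mem[0x01]=0x32, mem[0x26]=0xda, mem[0x1d]=0x44, mem[0x18]=0x32

MEM[0x16,0x01,0x26,0x1d,0x18] = e5 32 da 44 32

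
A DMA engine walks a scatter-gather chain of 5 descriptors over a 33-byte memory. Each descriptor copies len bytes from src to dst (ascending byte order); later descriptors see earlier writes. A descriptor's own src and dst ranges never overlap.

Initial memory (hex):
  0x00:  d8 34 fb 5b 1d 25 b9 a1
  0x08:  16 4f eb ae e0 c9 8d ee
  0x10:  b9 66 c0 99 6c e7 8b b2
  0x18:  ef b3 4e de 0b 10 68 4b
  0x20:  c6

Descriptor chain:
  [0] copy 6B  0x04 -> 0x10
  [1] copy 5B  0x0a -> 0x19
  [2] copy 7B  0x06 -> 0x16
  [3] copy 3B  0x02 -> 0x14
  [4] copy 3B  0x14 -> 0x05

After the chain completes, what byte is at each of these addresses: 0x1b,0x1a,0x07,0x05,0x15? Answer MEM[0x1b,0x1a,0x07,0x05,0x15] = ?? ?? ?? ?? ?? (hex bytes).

[0] 0x04->0x10 len=6 : 1d 25 b9 a1 16 4f
[1] 0x0a->0x19 len=5 : eb ae e0 c9 8d
[2] 0x06->0x16 len=7 : b9 a1 16 4f eb ae e0
[3] 0x02->0x14 len=3 : fb 5b 1d
[4] 0x14->0x05 len=3 : fb 5b 1d
query mem[0x1b]=0xae, mem[0x1a]=0xeb, mem[0x07]=0x1d, mem[0x05]=0xfb, mem[0x15]=0x5b

MEM[0x1b,0x1a,0x07,0x05,0x15] = ae eb 1d fb 5b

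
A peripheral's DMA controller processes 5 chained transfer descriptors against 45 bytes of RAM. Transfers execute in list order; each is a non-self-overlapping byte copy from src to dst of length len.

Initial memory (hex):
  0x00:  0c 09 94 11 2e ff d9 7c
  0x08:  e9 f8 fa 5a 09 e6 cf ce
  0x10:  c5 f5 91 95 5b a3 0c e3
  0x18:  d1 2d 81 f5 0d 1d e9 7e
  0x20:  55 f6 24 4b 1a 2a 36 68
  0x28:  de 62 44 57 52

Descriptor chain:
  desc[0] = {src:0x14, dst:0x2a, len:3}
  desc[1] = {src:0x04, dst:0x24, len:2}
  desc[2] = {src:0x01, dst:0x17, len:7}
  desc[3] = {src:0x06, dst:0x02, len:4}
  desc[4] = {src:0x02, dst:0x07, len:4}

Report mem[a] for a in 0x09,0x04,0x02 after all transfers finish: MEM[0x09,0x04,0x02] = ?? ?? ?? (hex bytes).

[0] 0x14->0x2a len=3 : 5b a3 0c
[1] 0x04->0x24 len=2 : 2e ff
[2] 0x01->0x17 len=7 : 09 94 11 2e ff d9 7c
[3] 0x06->0x02 len=4 : d9 7c e9 f8
[4] 0x02->0x07 len=4 : d9 7c e9 f8
query mem[0x09]=0xe9, mem[0x04]=0xe9, mem[0x02]=0xd9

MEM[0x09,0x04,0x02] = e9 e9 d9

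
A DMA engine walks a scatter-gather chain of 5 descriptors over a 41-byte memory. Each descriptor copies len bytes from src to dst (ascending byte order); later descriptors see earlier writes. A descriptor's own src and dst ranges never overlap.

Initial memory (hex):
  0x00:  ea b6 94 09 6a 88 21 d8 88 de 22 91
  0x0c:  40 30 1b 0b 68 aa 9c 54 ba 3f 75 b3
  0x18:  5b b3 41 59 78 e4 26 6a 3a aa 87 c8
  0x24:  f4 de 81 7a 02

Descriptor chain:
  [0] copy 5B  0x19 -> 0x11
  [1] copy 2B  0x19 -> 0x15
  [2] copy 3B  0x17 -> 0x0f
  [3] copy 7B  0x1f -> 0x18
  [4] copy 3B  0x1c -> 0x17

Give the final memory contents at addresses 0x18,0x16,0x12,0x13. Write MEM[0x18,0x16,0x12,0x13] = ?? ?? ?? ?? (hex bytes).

#0 dst[0x11+5] := {0xb3,0x41,0x59,0x78,0xe4}
#1 dst[0x15+2] := {0xb3,0x41}
#2 dst[0x0f+3] := {0xb3,0x5b,0xb3}
#3 dst[0x18+7] := {0x6a,0x3a,0xaa,0x87,0xc8,0xf4,0xde}
#4 dst[0x17+3] := {0xc8,0xf4,0xde}
query mem[0x18]=0xf4, mem[0x16]=0x41, mem[0x12]=0x41, mem[0x13]=0x59

MEM[0x18,0x16,0x12,0x13] = f4 41 41 59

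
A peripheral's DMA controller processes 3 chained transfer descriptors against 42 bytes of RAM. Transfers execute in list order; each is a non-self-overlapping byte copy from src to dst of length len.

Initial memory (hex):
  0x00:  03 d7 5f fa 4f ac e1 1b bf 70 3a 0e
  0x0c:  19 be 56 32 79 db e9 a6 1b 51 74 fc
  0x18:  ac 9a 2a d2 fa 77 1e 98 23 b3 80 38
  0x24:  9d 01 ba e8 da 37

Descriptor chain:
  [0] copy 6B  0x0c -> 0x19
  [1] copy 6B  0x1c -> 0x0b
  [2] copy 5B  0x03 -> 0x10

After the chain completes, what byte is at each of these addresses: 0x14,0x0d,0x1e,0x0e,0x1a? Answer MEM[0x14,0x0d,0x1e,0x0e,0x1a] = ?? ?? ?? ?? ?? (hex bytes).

MEM[0x14,0x0d,0x1e,0x0e,0x1a] = 1b db db 98 be

#0 dst[0x19+6] := {0x19,0xbe,0x56,0x32,0x79,0xdb}
#1 dst[0x0b+6] := {0x32,0x79,0xdb,0x98,0x23,0xb3}
#2 dst[0x10+5] := {0xfa,0x4f,0xac,0xe1,0x1b}
query mem[0x14]=0x1b, mem[0x0d]=0xdb, mem[0x1e]=0xdb, mem[0x0e]=0x98, mem[0x1a]=0xbe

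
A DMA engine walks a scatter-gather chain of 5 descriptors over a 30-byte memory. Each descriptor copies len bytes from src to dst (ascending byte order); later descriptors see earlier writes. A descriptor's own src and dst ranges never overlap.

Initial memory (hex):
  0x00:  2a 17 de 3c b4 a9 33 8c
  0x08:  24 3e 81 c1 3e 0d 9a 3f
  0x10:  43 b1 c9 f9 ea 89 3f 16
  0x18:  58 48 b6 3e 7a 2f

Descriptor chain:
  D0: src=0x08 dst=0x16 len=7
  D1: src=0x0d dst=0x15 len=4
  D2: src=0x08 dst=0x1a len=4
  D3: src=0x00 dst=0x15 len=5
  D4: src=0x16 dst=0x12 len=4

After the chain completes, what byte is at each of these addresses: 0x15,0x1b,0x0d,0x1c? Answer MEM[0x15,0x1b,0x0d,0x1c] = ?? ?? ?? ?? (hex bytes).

D0: mem[0x16..0x1c] <- [24 3e 81 c1 3e 0d 9a]
D1: mem[0x15..0x18] <- [0d 9a 3f 43]
D2: mem[0x1a..0x1d] <- [24 3e 81 c1]
D3: mem[0x15..0x19] <- [2a 17 de 3c b4]
D4: mem[0x12..0x15] <- [17 de 3c b4]
query mem[0x15]=0xb4, mem[0x1b]=0x3e, mem[0x0d]=0x0d, mem[0x1c]=0x81

MEM[0x15,0x1b,0x0d,0x1c] = b4 3e 0d 81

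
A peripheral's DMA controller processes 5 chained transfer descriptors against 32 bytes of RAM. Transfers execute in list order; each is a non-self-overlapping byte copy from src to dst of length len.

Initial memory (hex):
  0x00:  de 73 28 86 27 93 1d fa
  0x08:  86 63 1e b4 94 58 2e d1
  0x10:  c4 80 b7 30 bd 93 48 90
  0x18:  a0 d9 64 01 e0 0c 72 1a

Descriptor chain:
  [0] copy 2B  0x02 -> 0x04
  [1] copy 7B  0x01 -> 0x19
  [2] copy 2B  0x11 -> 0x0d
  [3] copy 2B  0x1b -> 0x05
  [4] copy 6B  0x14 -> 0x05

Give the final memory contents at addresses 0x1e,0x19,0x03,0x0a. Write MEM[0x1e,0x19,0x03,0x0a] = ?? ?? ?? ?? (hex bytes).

#0 dst[0x04+2] := {0x28,0x86}
#1 dst[0x19+7] := {0x73,0x28,0x86,0x28,0x86,0x1d,0xfa}
#2 dst[0x0d+2] := {0x80,0xb7}
#3 dst[0x05+2] := {0x86,0x28}
#4 dst[0x05+6] := {0xbd,0x93,0x48,0x90,0xa0,0x73}
query mem[0x1e]=0x1d, mem[0x19]=0x73, mem[0x03]=0x86, mem[0x0a]=0x73

MEM[0x1e,0x19,0x03,0x0a] = 1d 73 86 73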